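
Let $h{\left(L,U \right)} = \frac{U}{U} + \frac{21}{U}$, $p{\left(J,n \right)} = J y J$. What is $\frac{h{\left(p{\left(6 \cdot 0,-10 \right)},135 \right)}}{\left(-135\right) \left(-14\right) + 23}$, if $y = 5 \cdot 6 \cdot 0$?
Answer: $\frac{52}{86085} \approx 0.00060405$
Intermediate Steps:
$y = 0$ ($y = 30 \cdot 0 = 0$)
$p{\left(J,n \right)} = 0$ ($p{\left(J,n \right)} = J 0 J = 0 J = 0$)
$h{\left(L,U \right)} = 1 + \frac{21}{U}$
$\frac{h{\left(p{\left(6 \cdot 0,-10 \right)},135 \right)}}{\left(-135\right) \left(-14\right) + 23} = \frac{\frac{1}{135} \left(21 + 135\right)}{\left(-135\right) \left(-14\right) + 23} = \frac{\frac{1}{135} \cdot 156}{1890 + 23} = \frac{52}{45 \cdot 1913} = \frac{52}{45} \cdot \frac{1}{1913} = \frac{52}{86085}$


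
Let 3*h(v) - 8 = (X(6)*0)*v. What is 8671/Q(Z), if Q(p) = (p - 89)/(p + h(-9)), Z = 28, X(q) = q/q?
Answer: -797732/183 ≈ -4359.2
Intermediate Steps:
X(q) = 1
h(v) = 8/3 (h(v) = 8/3 + ((1*0)*v)/3 = 8/3 + (0*v)/3 = 8/3 + (1/3)*0 = 8/3 + 0 = 8/3)
Q(p) = (-89 + p)/(8/3 + p) (Q(p) = (p - 89)/(p + 8/3) = (-89 + p)/(8/3 + p))
8671/Q(Z) = 8671/((3*(-89 + 28)/(8 + 3*28))) = 8671/((3*(-61)/(8 + 84))) = 8671/((3*(-61)/92)) = 8671/((3*(1/92)*(-61))) = 8671/(-183/92) = 8671*(-92/183) = -797732/183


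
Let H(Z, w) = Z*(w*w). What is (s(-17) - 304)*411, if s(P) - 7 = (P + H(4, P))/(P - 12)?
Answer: -4008072/29 ≈ -1.3821e+5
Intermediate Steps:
H(Z, w) = Z*w²
s(P) = 7 + (P + 4*P²)/(-12 + P) (s(P) = 7 + (P + 4*P²)/(P - 12) = 7 + (P + 4*P²)/(-12 + P))
(s(-17) - 304)*411 = (4*(-21 + (-17)² + 2*(-17))/(-12 - 17) - 304)*411 = (4*(-21 + 289 - 34)/(-29) - 304)*411 = (4*(-1/29)*234 - 304)*411 = (-936/29 - 304)*411 = -9752/29*411 = -4008072/29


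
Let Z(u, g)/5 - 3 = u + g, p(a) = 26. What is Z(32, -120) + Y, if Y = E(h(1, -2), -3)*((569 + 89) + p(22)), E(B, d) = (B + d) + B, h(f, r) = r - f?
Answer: -6581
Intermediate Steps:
Z(u, g) = 15 + 5*g + 5*u (Z(u, g) = 15 + 5*(u + g) = 15 + 5*(g + u) = 15 + (5*g + 5*u) = 15 + 5*g + 5*u)
E(B, d) = d + 2*B
Y = -6156 (Y = (-3 + 2*(-2 - 1*1))*((569 + 89) + 26) = (-3 + 2*(-2 - 1))*(658 + 26) = (-3 + 2*(-3))*684 = (-3 - 6)*684 = -9*684 = -6156)
Z(32, -120) + Y = (15 + 5*(-120) + 5*32) - 6156 = (15 - 600 + 160) - 6156 = -425 - 6156 = -6581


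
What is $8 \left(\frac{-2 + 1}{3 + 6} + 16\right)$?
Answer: $\frac{1144}{9} \approx 127.11$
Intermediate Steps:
$8 \left(\frac{-2 + 1}{3 + 6} + 16\right) = 8 \left(- \frac{1}{9} + 16\right) = 8 \cdot \frac{143}{9} = \frac{1144}{9}$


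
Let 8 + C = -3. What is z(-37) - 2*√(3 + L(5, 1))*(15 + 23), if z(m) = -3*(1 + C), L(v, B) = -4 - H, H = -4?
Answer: 30 - 76*√3 ≈ -101.64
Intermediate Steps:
C = -11 (C = -8 - 3 = -11)
L(v, B) = 0 (L(v, B) = -4 - 1*(-4) = -4 + 4 = 0)
z(m) = 30 (z(m) = -3*(1 - 11) = -3*(-10) = 30)
z(-37) - 2*√(3 + L(5, 1))*(15 + 23) = 30 - 2*√(3 + 0)*(15 + 23) = 30 - 2*√3*38 = 30 - 76*√3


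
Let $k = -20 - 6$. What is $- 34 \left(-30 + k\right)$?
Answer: $1904$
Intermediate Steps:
$k = -26$ ($k = -20 - 6 = -26$)
$- 34 \left(-30 + k\right) = - 34 \left(-30 - 26\right) = \left(-34\right) \left(-56\right) = 1904$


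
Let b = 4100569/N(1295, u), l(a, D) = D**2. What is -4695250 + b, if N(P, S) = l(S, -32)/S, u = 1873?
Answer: 2872429737/1024 ≈ 2.8051e+6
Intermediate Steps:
N(P, S) = 1024/S (N(P, S) = (-32)**2/S = 1024/S)
b = 7680365737/1024 (b = 4100569/((1024/1873)) = 4100569/((1024*(1/1873))) = 4100569/(1024/1873) = 4100569*(1873/1024) = 7680365737/1024 ≈ 7.5004e+6)
-4695250 + b = -4695250 + 7680365737/1024 = 2872429737/1024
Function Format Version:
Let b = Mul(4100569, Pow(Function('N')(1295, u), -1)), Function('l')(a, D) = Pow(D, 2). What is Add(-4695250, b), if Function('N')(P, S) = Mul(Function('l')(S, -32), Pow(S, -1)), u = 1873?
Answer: Rational(2872429737, 1024) ≈ 2.8051e+6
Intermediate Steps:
Function('N')(P, S) = Mul(1024, Pow(S, -1)) (Function('N')(P, S) = Mul(Pow(-32, 2), Pow(S, -1)) = Mul(1024, Pow(S, -1)))
b = Rational(7680365737, 1024) (b = Mul(4100569, Pow(Mul(1024, Pow(1873, -1)), -1)) = Mul(4100569, Pow(Mul(1024, Rational(1, 1873)), -1)) = Mul(4100569, Pow(Rational(1024, 1873), -1)) = Mul(4100569, Rational(1873, 1024)) = Rational(7680365737, 1024) ≈ 7.5004e+6)
Add(-4695250, b) = Add(-4695250, Rational(7680365737, 1024)) = Rational(2872429737, 1024)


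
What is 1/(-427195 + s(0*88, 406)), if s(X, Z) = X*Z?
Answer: -1/427195 ≈ -2.3409e-6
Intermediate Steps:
1/(-427195 + s(0*88, 406)) = 1/(-427195 + (0*88)*406) = 1/(-427195 + 0*406) = 1/(-427195 + 0) = 1/(-427195) = -1/427195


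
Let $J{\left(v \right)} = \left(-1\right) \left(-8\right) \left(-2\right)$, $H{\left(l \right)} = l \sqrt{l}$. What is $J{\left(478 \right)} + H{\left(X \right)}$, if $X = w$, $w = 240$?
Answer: $-16 + 960 \sqrt{15} \approx 3702.1$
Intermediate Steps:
$X = 240$
$H{\left(l \right)} = l^{\frac{3}{2}}$
$J{\left(v \right)} = -16$ ($J{\left(v \right)} = 8 \left(-2\right) = -16$)
$J{\left(478 \right)} + H{\left(X \right)} = -16 + 240^{\frac{3}{2}} = -16 + 960 \sqrt{15}$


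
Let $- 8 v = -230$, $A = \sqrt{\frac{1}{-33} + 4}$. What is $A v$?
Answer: $\frac{115 \sqrt{4323}}{132} \approx 57.282$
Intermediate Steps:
$A = \frac{\sqrt{4323}}{33}$ ($A = \sqrt{- \frac{1}{33} + 4} = \sqrt{\frac{131}{33}} = \frac{\sqrt{4323}}{33} \approx 1.9924$)
$v = \frac{115}{4}$ ($v = \left(- \frac{1}{8}\right) \left(-230\right) = \frac{115}{4} \approx 28.75$)
$A v = \frac{\sqrt{4323}}{33} \cdot \frac{115}{4} = \frac{115 \sqrt{4323}}{132}$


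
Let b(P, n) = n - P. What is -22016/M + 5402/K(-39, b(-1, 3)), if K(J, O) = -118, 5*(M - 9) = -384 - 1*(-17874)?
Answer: -10771351/206913 ≈ -52.057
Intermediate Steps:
M = 3507 (M = 9 + (-384 - 1*(-17874))/5 = 9 + (-384 + 17874)/5 = 9 + (⅕)*17490 = 9 + 3498 = 3507)
-22016/M + 5402/K(-39, b(-1, 3)) = -22016/3507 + 5402/(-118) = -22016*1/3507 + 5402*(-1/118) = -22016/3507 - 2701/59 = -10771351/206913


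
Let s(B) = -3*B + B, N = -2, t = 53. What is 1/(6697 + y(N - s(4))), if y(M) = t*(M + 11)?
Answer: 1/7598 ≈ 0.00013161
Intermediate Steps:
s(B) = -2*B
y(M) = 583 + 53*M (y(M) = 53*(M + 11) = 53*(11 + M) = 583 + 53*M)
1/(6697 + y(N - s(4))) = 1/(6697 + (583 + 53*(-2 - (-2)*4))) = 1/(6697 + (583 + 53*(-2 - 1*(-8)))) = 1/(6697 + (583 + 53*(-2 + 8))) = 1/(6697 + (583 + 53*6)) = 1/(6697 + (583 + 318)) = 1/(6697 + 901) = 1/7598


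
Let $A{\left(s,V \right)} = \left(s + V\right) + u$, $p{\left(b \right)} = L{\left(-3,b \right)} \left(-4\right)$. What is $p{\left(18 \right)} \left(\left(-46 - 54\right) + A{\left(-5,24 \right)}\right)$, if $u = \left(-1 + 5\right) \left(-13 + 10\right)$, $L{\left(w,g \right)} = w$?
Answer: $-1116$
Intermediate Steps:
$u = -12$ ($u = 4 \left(-3\right) = -12$)
$p{\left(b \right)} = 12$ ($p{\left(b \right)} = \left(-3\right) \left(-4\right) = 12$)
$A{\left(s,V \right)} = -12 + V + s$ ($A{\left(s,V \right)} = \left(s + V\right) - 12 = \left(V + s\right) - 12 = -12 + V + s$)
$p{\left(18 \right)} \left(\left(-46 - 54\right) + A{\left(-5,24 \right)}\right) = 12 \left(\left(-46 - 54\right) - -7\right) = 12 \left(\left(-46 - 54\right) + 7\right) = 12 \left(-100 + 7\right) = 12 \left(-93\right) = -1116$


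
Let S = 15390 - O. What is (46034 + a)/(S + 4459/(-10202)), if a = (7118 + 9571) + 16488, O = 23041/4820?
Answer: 177049690820/34387534679 ≈ 5.1487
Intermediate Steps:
O = 23041/4820 (O = 23041*(1/4820) = 23041/4820 ≈ 4.7803)
a = 33177 (a = 16689 + 16488 = 33177)
S = 74156759/4820 (S = 15390 - 1*23041/4820 = 15390 - 23041/4820 = 74156759/4820 ≈ 15385.)
(46034 + a)/(S + 4459/(-10202)) = (46034 + 33177)/(74156759/4820 + 4459/(-10202)) = 79211/(74156759/4820 + 4459*(-1/10202)) = 79211/(74156759/4820 - 4459/10202) = 79211/(378262881469/24586820) = 79211*(24586820/378262881469) = 177049690820/34387534679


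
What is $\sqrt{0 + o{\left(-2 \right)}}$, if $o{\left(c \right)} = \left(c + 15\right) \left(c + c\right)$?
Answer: $2 i \sqrt{13} \approx 7.2111 i$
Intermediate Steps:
$o{\left(c \right)} = 2 c \left(15 + c\right)$ ($o{\left(c \right)} = \left(15 + c\right) 2 c = 2 c \left(15 + c\right)$)
$\sqrt{0 + o{\left(-2 \right)}} = \sqrt{0 + 2 \left(-2\right) \left(15 - 2\right)} = \sqrt{0 + 2 \left(-2\right) 13} = \sqrt{0 - 52} = \sqrt{-52} = 2 i \sqrt{13}$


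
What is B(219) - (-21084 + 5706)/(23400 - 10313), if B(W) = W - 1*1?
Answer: 2868344/13087 ≈ 219.18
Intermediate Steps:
B(W) = -1 + W (B(W) = W - 1 = -1 + W)
B(219) - (-21084 + 5706)/(23400 - 10313) = (-1 + 219) - (-21084 + 5706)/(23400 - 10313) = 218 - (-15378)/13087 = 218 - 1*(-15378/13087) = 218 + 15378/13087 = 2868344/13087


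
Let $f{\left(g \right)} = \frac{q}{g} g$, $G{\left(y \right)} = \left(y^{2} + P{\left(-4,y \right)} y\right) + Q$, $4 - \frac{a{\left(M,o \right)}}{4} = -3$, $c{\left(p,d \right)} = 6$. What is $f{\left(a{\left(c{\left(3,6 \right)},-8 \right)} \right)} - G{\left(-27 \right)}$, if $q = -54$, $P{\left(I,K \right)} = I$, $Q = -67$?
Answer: $-824$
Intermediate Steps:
$a{\left(M,o \right)} = 28$ ($a{\left(M,o \right)} = 16 - -12 = 16 + 12 = 28$)
$G{\left(y \right)} = -67 + y^{2} - 4 y$ ($G{\left(y \right)} = \left(y^{2} - 4 y\right) - 67 = -67 + y^{2} - 4 y$)
$f{\left(g \right)} = -54$ ($f{\left(g \right)} = - \frac{54}{g} g = -54$)
$f{\left(a{\left(c{\left(3,6 \right)},-8 \right)} \right)} - G{\left(-27 \right)} = -54 - \left(-67 + \left(-27\right)^{2} - -108\right) = -54 - \left(-67 + 729 + 108\right) = -54 - 770 = -824$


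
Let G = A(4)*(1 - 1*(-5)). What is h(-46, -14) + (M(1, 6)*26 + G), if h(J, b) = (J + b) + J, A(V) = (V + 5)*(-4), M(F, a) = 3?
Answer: -244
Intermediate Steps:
A(V) = -20 - 4*V (A(V) = (5 + V)*(-4) = -20 - 4*V)
h(J, b) = b + 2*J
G = -216 (G = (-20 - 4*4)*(1 - 1*(-5)) = (-20 - 16)*(1 + 5) = -36*6 = -216)
h(-46, -14) + (M(1, 6)*26 + G) = (-14 + 2*(-46)) + (3*26 - 216) = (-14 - 92) + (78 - 216) = -106 - 138 = -244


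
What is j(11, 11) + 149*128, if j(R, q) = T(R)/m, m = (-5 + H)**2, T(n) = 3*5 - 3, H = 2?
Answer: 57220/3 ≈ 19073.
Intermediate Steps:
T(n) = 12 (T(n) = 15 - 3 = 12)
m = 9 (m = (-5 + 2)**2 = (-3)**2 = 9)
j(R, q) = 4/3 (j(R, q) = 12/9 = 12*(1/9) = 4/3)
j(11, 11) + 149*128 = 4/3 + 149*128 = 4/3 + 19072 = 57220/3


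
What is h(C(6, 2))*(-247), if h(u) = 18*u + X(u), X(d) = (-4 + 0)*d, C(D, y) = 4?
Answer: -13832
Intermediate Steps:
X(d) = -4*d
h(u) = 14*u (h(u) = 18*u - 4*u = 14*u)
h(C(6, 2))*(-247) = (14*4)*(-247) = 56*(-247) = -13832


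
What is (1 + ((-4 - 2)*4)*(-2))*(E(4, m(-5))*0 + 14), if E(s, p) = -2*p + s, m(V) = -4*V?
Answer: 686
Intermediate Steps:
E(s, p) = s - 2*p
(1 + ((-4 - 2)*4)*(-2))*(E(4, m(-5))*0 + 14) = (1 + ((-4 - 2)*4)*(-2))*((4 - (-8)*(-5))*0 + 14) = (1 - 6*4*(-2))*((4 - 2*20)*0 + 14) = (1 - 24*(-2))*((4 - 40)*0 + 14) = (1 + 48)*(-36*0 + 14) = 49*(0 + 14) = 49*14 = 686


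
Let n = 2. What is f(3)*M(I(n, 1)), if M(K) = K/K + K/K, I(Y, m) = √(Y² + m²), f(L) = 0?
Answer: 0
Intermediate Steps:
M(K) = 2 (M(K) = 1 + 1 = 2)
f(3)*M(I(n, 1)) = 0*2 = 0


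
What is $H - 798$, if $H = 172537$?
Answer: $171739$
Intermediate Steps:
$H - 798 = 172537 - 798 = 171739$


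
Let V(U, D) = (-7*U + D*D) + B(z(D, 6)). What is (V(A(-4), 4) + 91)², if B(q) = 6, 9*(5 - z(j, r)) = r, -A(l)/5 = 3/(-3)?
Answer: 6084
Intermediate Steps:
A(l) = 5 (A(l) = -15/(-3) = -15*(-1)/3 = -5*(-1) = 5)
z(j, r) = 5 - r/9
V(U, D) = 6 + D² - 7*U (V(U, D) = (-7*U + D*D) + 6 = (-7*U + D²) + 6 = (D² - 7*U) + 6 = 6 + D² - 7*U)
(V(A(-4), 4) + 91)² = ((6 + 4² - 7*5) + 91)² = ((6 + 16 - 35) + 91)² = (-13 + 91)² = 78² = 6084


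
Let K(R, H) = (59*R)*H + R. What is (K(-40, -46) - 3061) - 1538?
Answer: 103921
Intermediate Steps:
K(R, H) = R + 59*H*R (K(R, H) = 59*H*R + R = R + 59*H*R)
(K(-40, -46) - 3061) - 1538 = (-40*(1 + 59*(-46)) - 3061) - 1538 = (-40*(1 - 2714) - 3061) - 1538 = (-40*(-2713) - 3061) - 1538 = (108520 - 3061) - 1538 = 105459 - 1538 = 103921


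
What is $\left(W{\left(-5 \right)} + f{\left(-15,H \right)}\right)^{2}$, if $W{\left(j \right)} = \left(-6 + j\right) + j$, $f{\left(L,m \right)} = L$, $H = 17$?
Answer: $961$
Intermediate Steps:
$W{\left(j \right)} = -6 + 2 j$
$\left(W{\left(-5 \right)} + f{\left(-15,H \right)}\right)^{2} = \left(\left(-6 + 2 \left(-5\right)\right) - 15\right)^{2} = \left(\left(-6 - 10\right) - 15\right)^{2} = \left(-16 - 15\right)^{2} = \left(-31\right)^{2} = 961$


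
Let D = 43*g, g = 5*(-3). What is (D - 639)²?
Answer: 1648656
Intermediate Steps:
g = -15
D = -645 (D = 43*(-15) = -645)
(D - 639)² = (-645 - 639)² = (-1284)² = 1648656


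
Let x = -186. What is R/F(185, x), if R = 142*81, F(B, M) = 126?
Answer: 639/7 ≈ 91.286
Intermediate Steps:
R = 11502
R/F(185, x) = 11502/126 = 11502*(1/126) = 639/7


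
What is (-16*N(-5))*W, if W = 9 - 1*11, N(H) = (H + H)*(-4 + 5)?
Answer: -320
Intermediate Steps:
N(H) = 2*H (N(H) = (2*H)*1 = 2*H)
W = -2 (W = 9 - 11 = -2)
(-16*N(-5))*W = -32*(-5)*(-2) = -16*(-10)*(-2) = 160*(-2) = -320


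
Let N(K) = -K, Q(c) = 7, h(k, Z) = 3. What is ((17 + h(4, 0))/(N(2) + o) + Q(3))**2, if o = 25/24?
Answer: 101761/529 ≈ 192.36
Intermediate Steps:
o = 25/24 (o = 25*(1/24) = 25/24 ≈ 1.0417)
((17 + h(4, 0))/(N(2) + o) + Q(3))**2 = ((17 + 3)/(-1*2 + 25/24) + 7)**2 = (20/(-2 + 25/24) + 7)**2 = (20/(-23/24) + 7)**2 = (20*(-24/23) + 7)**2 = (-480/23 + 7)**2 = (-319/23)**2 = 101761/529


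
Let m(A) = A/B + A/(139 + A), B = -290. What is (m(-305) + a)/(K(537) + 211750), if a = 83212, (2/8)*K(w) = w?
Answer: 100149119/257426243 ≈ 0.38904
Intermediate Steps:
m(A) = -A/290 + A/(139 + A) (m(A) = A/(-290) + A/(139 + A) = A*(-1/290) + A/(139 + A) = -A/290 + A/(139 + A))
K(w) = 4*w
(m(-305) + a)/(K(537) + 211750) = ((1/290)*(-305)*(151 - 1*(-305))/(139 - 305) + 83212)/(4*537 + 211750) = ((1/290)*(-305)*(151 + 305)/(-166) + 83212)/(2148 + 211750) = ((1/290)*(-305)*(-1/166)*456 + 83212)/213898 = (6954/2407 + 83212)*(1/213898) = (200298238/2407)*(1/213898) = 100149119/257426243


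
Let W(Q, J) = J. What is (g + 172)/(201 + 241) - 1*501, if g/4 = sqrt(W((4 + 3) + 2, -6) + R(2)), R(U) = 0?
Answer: -110635/221 + 2*I*sqrt(6)/221 ≈ -500.61 + 0.022167*I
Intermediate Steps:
g = 4*I*sqrt(6) (g = 4*sqrt(-6 + 0) = 4*sqrt(-6) = 4*(I*sqrt(6)) = 4*I*sqrt(6) ≈ 9.798*I)
(g + 172)/(201 + 241) - 1*501 = (4*I*sqrt(6) + 172)/(201 + 241) - 1*501 = (172 + 4*I*sqrt(6))/442 - 501 = (172 + 4*I*sqrt(6))*(1/442) - 501 = (86/221 + 2*I*sqrt(6)/221) - 501 = -110635/221 + 2*I*sqrt(6)/221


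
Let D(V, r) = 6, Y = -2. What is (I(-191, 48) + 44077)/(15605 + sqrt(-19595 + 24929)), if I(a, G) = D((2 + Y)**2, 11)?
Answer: 687915215/243510691 - 44083*sqrt(5334)/243510691 ≈ 2.8118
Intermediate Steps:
I(a, G) = 6
(I(-191, 48) + 44077)/(15605 + sqrt(-19595 + 24929)) = (6 + 44077)/(15605 + sqrt(-19595 + 24929)) = 44083/(15605 + sqrt(5334))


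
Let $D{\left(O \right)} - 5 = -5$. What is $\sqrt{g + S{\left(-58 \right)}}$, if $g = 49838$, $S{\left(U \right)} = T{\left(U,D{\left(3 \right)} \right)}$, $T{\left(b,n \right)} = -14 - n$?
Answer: $12 \sqrt{346} \approx 223.21$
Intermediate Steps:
$D{\left(O \right)} = 0$ ($D{\left(O \right)} = 5 - 5 = 0$)
$S{\left(U \right)} = -14$ ($S{\left(U \right)} = -14 - 0 = -14 + 0 = -14$)
$\sqrt{g + S{\left(-58 \right)}} = \sqrt{49838 - 14} = \sqrt{49824} = 12 \sqrt{346}$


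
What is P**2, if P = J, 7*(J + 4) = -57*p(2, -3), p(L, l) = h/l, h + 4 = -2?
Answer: 20164/49 ≈ 411.51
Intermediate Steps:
h = -6 (h = -4 - 2 = -6)
p(L, l) = -6/l
J = -142/7 (J = -4 + (-(-342)/(-3))/7 = -4 + (-(-342)*(-1)/3)/7 = -4 + (-57*2)/7 = -4 + (1/7)*(-114) = -4 - 114/7 = -142/7 ≈ -20.286)
P = -142/7 ≈ -20.286
P**2 = (-142/7)**2 = 20164/49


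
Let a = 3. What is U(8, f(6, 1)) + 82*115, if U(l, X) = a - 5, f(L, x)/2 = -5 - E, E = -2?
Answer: 9428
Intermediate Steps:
f(L, x) = -6 (f(L, x) = 2*(-5 - 1*(-2)) = 2*(-5 + 2) = 2*(-3) = -6)
U(l, X) = -2 (U(l, X) = 3 - 5 = -2)
U(8, f(6, 1)) + 82*115 = -2 + 82*115 = -2 + 9430 = 9428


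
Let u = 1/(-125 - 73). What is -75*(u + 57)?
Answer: -282125/66 ≈ -4274.6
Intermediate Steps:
u = -1/198 (u = 1/(-198) = -1/198 ≈ -0.0050505)
-75*(u + 57) = -75*(-1/198 + 57) = -75*11285/198 = -282125/66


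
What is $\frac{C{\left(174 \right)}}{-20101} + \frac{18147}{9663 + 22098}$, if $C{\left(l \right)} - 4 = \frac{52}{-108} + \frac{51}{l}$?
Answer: $\frac{63449410777}{111086447814} \approx 0.57117$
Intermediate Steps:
$C{\left(l \right)} = \frac{95}{27} + \frac{51}{l}$ ($C{\left(l \right)} = 4 + \left(\frac{52}{-108} + \frac{51}{l}\right) = 4 + \left(52 \left(- \frac{1}{108}\right) + \frac{51}{l}\right) = 4 - \left(\frac{13}{27} - \frac{51}{l}\right) = \frac{95}{27} + \frac{51}{l}$)
$\frac{C{\left(174 \right)}}{-20101} + \frac{18147}{9663 + 22098} = \frac{\frac{95}{27} + \frac{51}{174}}{-20101} + \frac{18147}{9663 + 22098} = \left(\frac{95}{27} + 51 \cdot \frac{1}{174}\right) \left(- \frac{1}{20101}\right) + \frac{18147}{31761} = \left(\frac{95}{27} + \frac{17}{58}\right) \left(- \frac{1}{20101}\right) + 18147 \cdot \frac{1}{31761} = \frac{5969}{1566} \left(- \frac{1}{20101}\right) + \frac{6049}{10587} = - \frac{5969}{31478166} + \frac{6049}{10587} = \frac{63449410777}{111086447814}$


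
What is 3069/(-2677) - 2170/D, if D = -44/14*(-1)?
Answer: -20365574/29447 ≈ -691.60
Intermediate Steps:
D = 22/7 (D = -44/14*(-1) = -4*11/14*(-1) = -22/7*(-1) = 22/7 ≈ 3.1429)
3069/(-2677) - 2170/D = 3069/(-2677) - 2170/22/7 = 3069*(-1/2677) - 2170*7/22 = -3069/2677 - 7595/11 = -20365574/29447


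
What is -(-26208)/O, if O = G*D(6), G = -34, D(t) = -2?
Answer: 6552/17 ≈ 385.41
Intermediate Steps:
O = 68 (O = -34*(-2) = 68)
-(-26208)/O = -(-26208)/68 = -8*(-819/17) = 6552/17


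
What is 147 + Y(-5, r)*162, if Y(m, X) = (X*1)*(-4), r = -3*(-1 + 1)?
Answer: 147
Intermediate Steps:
r = 0 (r = -3*0 = 0)
Y(m, X) = -4*X (Y(m, X) = X*(-4) = -4*X)
147 + Y(-5, r)*162 = 147 - 4*0*162 = 147 + 0*162 = 147 + 0 = 147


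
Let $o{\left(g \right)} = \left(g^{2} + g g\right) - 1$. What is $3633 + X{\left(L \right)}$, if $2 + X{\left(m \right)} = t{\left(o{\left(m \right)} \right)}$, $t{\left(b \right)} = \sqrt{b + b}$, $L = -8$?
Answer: $3631 + \sqrt{254} \approx 3646.9$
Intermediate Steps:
$o{\left(g \right)} = -1 + 2 g^{2}$ ($o{\left(g \right)} = \left(g^{2} + g^{2}\right) - 1 = 2 g^{2} - 1 = -1 + 2 g^{2}$)
$t{\left(b \right)} = \sqrt{2} \sqrt{b}$ ($t{\left(b \right)} = \sqrt{2 b} = \sqrt{2} \sqrt{b}$)
$X{\left(m \right)} = -2 + \sqrt{2} \sqrt{-1 + 2 m^{2}}$
$3633 + X{\left(L \right)} = 3633 - \left(2 - \sqrt{-2 + 4 \left(-8\right)^{2}}\right) = 3633 - \left(2 - \sqrt{-2 + 4 \cdot 64}\right) = 3633 - \left(2 - \sqrt{-2 + 256}\right) = 3633 - \left(2 - \sqrt{254}\right) = 3631 + \sqrt{254}$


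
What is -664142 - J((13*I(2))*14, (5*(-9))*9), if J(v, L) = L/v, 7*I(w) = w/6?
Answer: -17266477/26 ≈ -6.6410e+5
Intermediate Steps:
I(w) = w/42 (I(w) = (w/6)/7 = w/42)
-664142 - J((13*I(2))*14, (5*(-9))*9) = -664142 - (5*(-9))*9/((13*((1/42)*2))*14) = -664142 - (-45*9)/((13*(1/21))*14) = -664142 - (-405)/((13/21)*14) = -664142 - (-405)/26/3 = -664142 - (-405)*3/26 = -664142 - 1*(-1215/26) = -664142 + 1215/26 = -17266477/26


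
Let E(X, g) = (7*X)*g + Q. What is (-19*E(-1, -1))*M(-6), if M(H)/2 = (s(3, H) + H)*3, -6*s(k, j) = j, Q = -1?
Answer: 3420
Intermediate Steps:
s(k, j) = -j/6
M(H) = 5*H (M(H) = 2*((-H/6 + H)*3) = 2*((5*H/6)*3) = 2*(5*H/2) = 5*H)
E(X, g) = -1 + 7*X*g (E(X, g) = (7*X)*g - 1 = 7*X*g - 1 = -1 + 7*X*g)
(-19*E(-1, -1))*M(-6) = (-19*(-1 + 7*(-1)*(-1)))*(5*(-6)) = -19*(-1 + 7)*(-30) = -19*6*(-30) = -114*(-30) = 3420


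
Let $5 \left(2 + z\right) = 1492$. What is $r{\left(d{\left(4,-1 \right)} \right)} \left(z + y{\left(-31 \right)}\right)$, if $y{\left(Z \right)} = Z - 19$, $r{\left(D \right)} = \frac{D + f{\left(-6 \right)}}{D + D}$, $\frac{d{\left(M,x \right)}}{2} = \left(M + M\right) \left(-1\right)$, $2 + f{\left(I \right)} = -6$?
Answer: $\frac{924}{5} \approx 184.8$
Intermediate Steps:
$f{\left(I \right)} = -8$ ($f{\left(I \right)} = -2 - 6 = -8$)
$d{\left(M,x \right)} = - 4 M$ ($d{\left(M,x \right)} = 2 \left(M + M\right) \left(-1\right) = 2 \cdot 2 M \left(-1\right) = 2 \left(- 2 M\right) = - 4 M$)
$r{\left(D \right)} = \frac{-8 + D}{2 D}$ ($r{\left(D \right)} = \frac{D - 8}{D + D} = \frac{-8 + D}{2 D}$)
$z = \frac{1482}{5}$ ($z = -2 + \frac{1}{5} \cdot 1492 = -2 + \frac{1492}{5} = \frac{1482}{5} \approx 296.4$)
$y{\left(Z \right)} = -19 + Z$
$r{\left(d{\left(4,-1 \right)} \right)} \left(z + y{\left(-31 \right)}\right) = \frac{-8 - 16}{2 \left(\left(-4\right) 4\right)} \left(\frac{1482}{5} - 50\right) = \frac{-8 - 16}{2 \left(-16\right)} \left(\frac{1482}{5} - 50\right) = \frac{1}{2} \left(- \frac{1}{16}\right) \left(-24\right) \frac{1232}{5} = \frac{3}{4} \cdot \frac{1232}{5} = \frac{924}{5}$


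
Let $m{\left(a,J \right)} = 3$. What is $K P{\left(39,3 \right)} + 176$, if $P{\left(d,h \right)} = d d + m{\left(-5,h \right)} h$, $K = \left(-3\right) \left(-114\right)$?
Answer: $523436$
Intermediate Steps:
$K = 342$
$P{\left(d,h \right)} = d^{2} + 3 h$ ($P{\left(d,h \right)} = d d + 3 h = d^{2} + 3 h$)
$K P{\left(39,3 \right)} + 176 = 342 \left(39^{2} + 3 \cdot 3\right) + 176 = 342 \left(1521 + 9\right) + 176 = 342 \cdot 1530 + 176 = 523260 + 176 = 523436$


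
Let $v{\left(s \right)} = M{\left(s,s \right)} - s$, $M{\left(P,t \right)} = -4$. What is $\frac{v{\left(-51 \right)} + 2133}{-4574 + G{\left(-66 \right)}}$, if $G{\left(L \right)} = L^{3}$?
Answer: $- \frac{218}{29207} \approx -0.007464$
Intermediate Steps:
$v{\left(s \right)} = -4 - s$
$\frac{v{\left(-51 \right)} + 2133}{-4574 + G{\left(-66 \right)}} = \frac{\left(-4 - -51\right) + 2133}{-4574 + \left(-66\right)^{3}} = \frac{\left(-4 + 51\right) + 2133}{-4574 - 287496} = \frac{47 + 2133}{-292070} = 2180 \left(- \frac{1}{292070}\right) = - \frac{218}{29207}$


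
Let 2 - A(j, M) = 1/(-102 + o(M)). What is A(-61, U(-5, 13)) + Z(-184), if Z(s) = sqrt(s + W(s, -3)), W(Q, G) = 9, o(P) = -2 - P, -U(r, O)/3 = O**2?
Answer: 805/403 + 5*I*sqrt(7) ≈ 1.9975 + 13.229*I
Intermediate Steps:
U(r, O) = -3*O**2
Z(s) = sqrt(9 + s) (Z(s) = sqrt(s + 9) = sqrt(9 + s))
A(j, M) = 2 - 1/(-104 - M) (A(j, M) = 2 - 1/(-102 + (-2 - M)) = 2 - 1/(-104 - M))
A(-61, U(-5, 13)) + Z(-184) = (209 + 2*(-3*13**2))/(104 - 3*13**2) + sqrt(9 - 184) = (209 + 2*(-3*169))/(104 - 3*169) + sqrt(-175) = (209 + 2*(-507))/(104 - 507) + 5*I*sqrt(7) = (209 - 1014)/(-403) + 5*I*sqrt(7) = -1/403*(-805) + 5*I*sqrt(7) = 805/403 + 5*I*sqrt(7)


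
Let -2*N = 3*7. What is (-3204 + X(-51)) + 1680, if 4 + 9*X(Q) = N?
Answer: -27461/18 ≈ -1525.6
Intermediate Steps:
N = -21/2 (N = -3*7/2 = -1/2*21 = -21/2 ≈ -10.500)
X(Q) = -29/18 (X(Q) = -4/9 + (1/9)*(-21/2) = -4/9 - 7/6 = -29/18)
(-3204 + X(-51)) + 1680 = (-3204 - 29/18) + 1680 = -57701/18 + 1680 = -27461/18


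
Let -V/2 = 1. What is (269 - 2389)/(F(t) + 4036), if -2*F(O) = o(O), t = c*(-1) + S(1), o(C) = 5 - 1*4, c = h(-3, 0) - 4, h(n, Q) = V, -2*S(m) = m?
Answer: -4240/8071 ≈ -0.52534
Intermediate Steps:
V = -2 (V = -2*1 = -2)
S(m) = -m/2
h(n, Q) = -2
c = -6 (c = -2 - 4 = -6)
o(C) = 1 (o(C) = 5 - 4 = 1)
t = 11/2 (t = -6*(-1) - ½*1 = 6 - ½ = 11/2 ≈ 5.5000)
F(O) = -½ (F(O) = -½*1 = -½)
(269 - 2389)/(F(t) + 4036) = (269 - 2389)/(-½ + 4036) = -2120/8071/2 = -2120*2/8071 = -4240/8071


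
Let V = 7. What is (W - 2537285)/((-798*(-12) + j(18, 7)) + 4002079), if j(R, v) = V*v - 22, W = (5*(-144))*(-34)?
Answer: -2512805/4011682 ≈ -0.62637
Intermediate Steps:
W = 24480 (W = -720*(-34) = 24480)
j(R, v) = -22 + 7*v (j(R, v) = 7*v - 22 = -22 + 7*v)
(W - 2537285)/((-798*(-12) + j(18, 7)) + 4002079) = (24480 - 2537285)/((-798*(-12) + (-22 + 7*7)) + 4002079) = -2512805/((9576 + (-22 + 49)) + 4002079) = -2512805/((9576 + 27) + 4002079) = -2512805/(9603 + 4002079) = -2512805/4011682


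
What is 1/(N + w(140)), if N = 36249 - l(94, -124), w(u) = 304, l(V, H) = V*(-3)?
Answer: 1/36835 ≈ 2.7148e-5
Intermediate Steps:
l(V, H) = -3*V
N = 36531 (N = 36249 - (-3)*94 = 36249 - 1*(-282) = 36249 + 282 = 36531)
1/(N + w(140)) = 1/(36531 + 304) = 1/36835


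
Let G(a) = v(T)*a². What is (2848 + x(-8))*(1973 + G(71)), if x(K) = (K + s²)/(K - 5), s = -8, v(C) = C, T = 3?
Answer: 632004928/13 ≈ 4.8616e+7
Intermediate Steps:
G(a) = 3*a²
x(K) = (64 + K)/(-5 + K) (x(K) = (K + (-8)²)/(K - 5) = (K + 64)/(-5 + K) = (64 + K)/(-5 + K))
(2848 + x(-8))*(1973 + G(71)) = (2848 + (64 - 8)/(-5 - 8))*(1973 + 3*71²) = (2848 + 56/(-13))*(1973 + 3*5041) = (2848 - 1/13*56)*(1973 + 15123) = (2848 - 56/13)*17096 = (36968/13)*17096 = 632004928/13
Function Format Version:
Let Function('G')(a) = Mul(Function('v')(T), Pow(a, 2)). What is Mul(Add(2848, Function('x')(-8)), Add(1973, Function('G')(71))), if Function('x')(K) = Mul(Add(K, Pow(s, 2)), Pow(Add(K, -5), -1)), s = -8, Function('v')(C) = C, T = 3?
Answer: Rational(632004928, 13) ≈ 4.8616e+7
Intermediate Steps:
Function('G')(a) = Mul(3, Pow(a, 2))
Function('x')(K) = Mul(Pow(Add(-5, K), -1), Add(64, K)) (Function('x')(K) = Mul(Add(K, Pow(-8, 2)), Pow(Add(K, -5), -1)) = Mul(Add(K, 64), Pow(Add(-5, K), -1)) = Mul(Add(64, K), Pow(Add(-5, K), -1)) = Mul(Pow(Add(-5, K), -1), Add(64, K)))
Mul(Add(2848, Function('x')(-8)), Add(1973, Function('G')(71))) = Mul(Add(2848, Mul(Pow(Add(-5, -8), -1), Add(64, -8))), Add(1973, Mul(3, Pow(71, 2)))) = Mul(Add(2848, Mul(Pow(-13, -1), 56)), Add(1973, Mul(3, 5041))) = Mul(Add(2848, Mul(Rational(-1, 13), 56)), Add(1973, 15123)) = Mul(Add(2848, Rational(-56, 13)), 17096) = Mul(Rational(36968, 13), 17096) = Rational(632004928, 13)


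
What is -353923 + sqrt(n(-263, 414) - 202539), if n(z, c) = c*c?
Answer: -353923 + I*sqrt(31143) ≈ -3.5392e+5 + 176.47*I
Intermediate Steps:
n(z, c) = c**2
-353923 + sqrt(n(-263, 414) - 202539) = -353923 + sqrt(414**2 - 202539) = -353923 + sqrt(171396 - 202539) = -353923 + sqrt(-31143) = -353923 + I*sqrt(31143)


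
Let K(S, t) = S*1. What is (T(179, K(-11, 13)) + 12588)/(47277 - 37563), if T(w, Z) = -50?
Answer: 6269/4857 ≈ 1.2907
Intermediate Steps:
K(S, t) = S
(T(179, K(-11, 13)) + 12588)/(47277 - 37563) = (-50 + 12588)/(47277 - 37563) = 12538/9714 = 12538*(1/9714) = 6269/4857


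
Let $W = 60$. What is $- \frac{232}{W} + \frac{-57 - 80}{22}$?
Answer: $- \frac{3331}{330} \approx -10.094$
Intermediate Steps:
$- \frac{232}{W} + \frac{-57 - 80}{22} = - \frac{232}{60} + \frac{-57 - 80}{22} = \left(-232\right) \frac{1}{60} + \left(-57 - 80\right) \frac{1}{22} = - \frac{58}{15} - \frac{137}{22} = - \frac{3331}{330}$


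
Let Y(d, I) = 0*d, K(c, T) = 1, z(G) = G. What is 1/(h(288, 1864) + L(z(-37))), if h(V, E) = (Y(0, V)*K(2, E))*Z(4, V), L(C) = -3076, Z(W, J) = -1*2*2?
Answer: -1/3076 ≈ -0.00032510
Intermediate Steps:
Y(d, I) = 0
Z(W, J) = -4 (Z(W, J) = -2*2 = -4)
h(V, E) = 0 (h(V, E) = (0*1)*(-4) = 0*(-4) = 0)
1/(h(288, 1864) + L(z(-37))) = 1/(0 - 3076) = 1/(-3076) = -1/3076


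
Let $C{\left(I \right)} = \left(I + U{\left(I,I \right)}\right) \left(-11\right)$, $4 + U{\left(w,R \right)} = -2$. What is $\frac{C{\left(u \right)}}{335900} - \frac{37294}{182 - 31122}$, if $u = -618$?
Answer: $\frac{318485669}{259818650} \approx 1.2258$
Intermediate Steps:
$U{\left(w,R \right)} = -6$ ($U{\left(w,R \right)} = -4 - 2 = -6$)
$C{\left(I \right)} = 66 - 11 I$ ($C{\left(I \right)} = \left(I - 6\right) \left(-11\right) = \left(-6 + I\right) \left(-11\right) = 66 - 11 I$)
$\frac{C{\left(u \right)}}{335900} - \frac{37294}{182 - 31122} = \frac{66 - -6798}{335900} - \frac{37294}{182 - 31122} = \left(66 + 6798\right) \frac{1}{335900} - \frac{37294}{182 - 31122} = 6864 \cdot \frac{1}{335900} - \frac{37294}{-30940} = \frac{1716}{83975} - - \frac{18647}{15470} = \frac{1716}{83975} + \frac{18647}{15470} = \frac{318485669}{259818650}$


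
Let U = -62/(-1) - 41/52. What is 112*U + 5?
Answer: 89189/13 ≈ 6860.7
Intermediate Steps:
U = 3183/52 (U = -62*(-1) - 41*1/52 = 62 - 41/52 = 3183/52 ≈ 61.212)
112*U + 5 = 112*(3183/52) + 5 = 89124/13 + 5 = 89189/13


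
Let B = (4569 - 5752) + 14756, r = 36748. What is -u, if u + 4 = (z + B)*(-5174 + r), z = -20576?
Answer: 221112726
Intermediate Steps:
B = 13573 (B = -1183 + 14756 = 13573)
u = -221112726 (u = -4 + (-20576 + 13573)*(-5174 + 36748) = -4 - 7003*31574 = -4 - 221112722 = -221112726)
-u = -1*(-221112726) = 221112726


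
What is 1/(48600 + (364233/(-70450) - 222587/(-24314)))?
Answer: 428230325/20813700118247 ≈ 2.0574e-5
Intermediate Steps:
1/(48600 + (364233/(-70450) - 222587/(-24314))) = 1/(48600 + (364233*(-1/70450) - 222587*(-1/24314))) = 1/(48600 + (-364233/70450 + 222587/24314)) = 1/(48600 + 1706323247/428230325) = 1/(20813700118247/428230325) = 428230325/20813700118247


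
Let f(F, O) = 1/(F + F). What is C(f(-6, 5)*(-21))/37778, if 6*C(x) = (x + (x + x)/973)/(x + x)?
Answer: 25/11310152 ≈ 2.2104e-6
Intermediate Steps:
f(F, O) = 1/(2*F)
C(x) = 325/3892 (C(x) = ((x + (x + x)/973)/(x + x))/6 = ((x + (2*x)/973)/((2*x)))/6 = ((x + 2*x/973)*(1/(2*x)))/6 = ((975*x/973)*(1/(2*x)))/6 = (1/6)*(975/1946) = 325/3892)
C(f(-6, 5)*(-21))/37778 = (325/3892)/37778 = (325/3892)*(1/37778) = 25/11310152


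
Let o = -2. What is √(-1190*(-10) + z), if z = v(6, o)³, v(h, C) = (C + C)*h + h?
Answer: 2*√1517 ≈ 77.897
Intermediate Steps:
v(h, C) = h + 2*C*h (v(h, C) = (2*C)*h + h = 2*C*h + h = h + 2*C*h)
z = -5832 (z = (6*(1 + 2*(-2)))³ = (6*(1 - 4))³ = (6*(-3))³ = (-18)³ = -5832)
√(-1190*(-10) + z) = √(-1190*(-10) - 5832) = √(11900 - 5832) = √6068 = 2*√1517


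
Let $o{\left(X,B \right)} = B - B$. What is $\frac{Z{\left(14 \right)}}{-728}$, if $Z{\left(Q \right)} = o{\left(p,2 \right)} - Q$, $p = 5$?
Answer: $\frac{1}{52} \approx 0.019231$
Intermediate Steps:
$o{\left(X,B \right)} = 0$
$Z{\left(Q \right)} = - Q$ ($Z{\left(Q \right)} = 0 - Q = - Q$)
$\frac{Z{\left(14 \right)}}{-728} = \frac{\left(-1\right) 14}{-728} = \left(-14\right) \left(- \frac{1}{728}\right) = \frac{1}{52}$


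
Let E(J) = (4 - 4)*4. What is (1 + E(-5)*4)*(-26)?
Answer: -26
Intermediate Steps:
E(J) = 0 (E(J) = 0*4 = 0)
(1 + E(-5)*4)*(-26) = (1 + 0*4)*(-26) = (1 + 0)*(-26) = 1*(-26) = -26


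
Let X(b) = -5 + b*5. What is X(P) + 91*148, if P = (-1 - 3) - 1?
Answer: 13438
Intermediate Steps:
P = -5 (P = -4 - 1 = -5)
X(b) = -5 + 5*b
X(P) + 91*148 = (-5 + 5*(-5)) + 91*148 = (-5 - 25) + 13468 = -30 + 13468 = 13438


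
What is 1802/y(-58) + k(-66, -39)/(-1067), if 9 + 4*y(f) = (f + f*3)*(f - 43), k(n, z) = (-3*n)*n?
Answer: 28525700/2272031 ≈ 12.555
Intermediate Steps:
k(n, z) = -3*n²
y(f) = -9/4 + f*(-43 + f) (y(f) = -9/4 + ((f + f*3)*(f - 43))/4 = -9/4 + ((f + 3*f)*(-43 + f))/4 = -9/4 + ((4*f)*(-43 + f))/4 = -9/4 + (4*f*(-43 + f))/4 = -9/4 + f*(-43 + f))
1802/y(-58) + k(-66, -39)/(-1067) = 1802/(-9/4 + (-58)² - 43*(-58)) - 3*(-66)²/(-1067) = 1802/(-9/4 + 3364 + 2494) - 3*4356*(-1/1067) = 1802/(23423/4) - 13068*(-1/1067) = 1802*(4/23423) + 1188/97 = 7208/23423 + 1188/97 = 28525700/2272031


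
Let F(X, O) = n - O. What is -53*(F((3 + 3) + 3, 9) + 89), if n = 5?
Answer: -4505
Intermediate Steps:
F(X, O) = 5 - O
-53*(F((3 + 3) + 3, 9) + 89) = -53*((5 - 1*9) + 89) = -53*((5 - 9) + 89) = -53*(-4 + 89) = -53*85 = -4505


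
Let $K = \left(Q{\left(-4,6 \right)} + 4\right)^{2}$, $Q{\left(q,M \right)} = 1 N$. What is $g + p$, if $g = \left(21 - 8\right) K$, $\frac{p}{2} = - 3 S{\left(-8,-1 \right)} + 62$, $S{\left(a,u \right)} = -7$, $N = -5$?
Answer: $179$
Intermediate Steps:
$Q{\left(q,M \right)} = -5$ ($Q{\left(q,M \right)} = 1 \left(-5\right) = -5$)
$K = 1$ ($K = \left(-5 + 4\right)^{2} = \left(-1\right)^{2} = 1$)
$p = 166$ ($p = 2 \left(\left(-3\right) \left(-7\right) + 62\right) = 2 \left(21 + 62\right) = 2 \cdot 83 = 166$)
$g = 13$ ($g = \left(21 - 8\right) 1 = 13 \cdot 1 = 13$)
$g + p = 13 + 166 = 179$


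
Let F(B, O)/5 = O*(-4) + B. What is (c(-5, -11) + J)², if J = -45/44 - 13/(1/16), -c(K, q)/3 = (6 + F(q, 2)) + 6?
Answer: 3094081/1936 ≈ 1598.2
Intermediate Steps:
F(B, O) = -20*O + 5*B (F(B, O) = 5*(O*(-4) + B) = 5*(-4*O + B) = 5*(B - 4*O) = -20*O + 5*B)
c(K, q) = 84 - 15*q (c(K, q) = -3*((6 + (-20*2 + 5*q)) + 6) = -3*((6 + (-40 + 5*q)) + 6) = -3*((-34 + 5*q) + 6) = -3*(-28 + 5*q) = 84 - 15*q)
J = -9197/44 (J = -45*1/44 - 13/1/16 = -45/44 - 13*16 = -45/44 - 208 = -9197/44 ≈ -209.02)
(c(-5, -11) + J)² = ((84 - 15*(-11)) - 9197/44)² = ((84 + 165) - 9197/44)² = (249 - 9197/44)² = (1759/44)² = 3094081/1936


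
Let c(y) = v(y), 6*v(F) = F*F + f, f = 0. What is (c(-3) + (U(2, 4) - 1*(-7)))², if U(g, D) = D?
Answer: 625/4 ≈ 156.25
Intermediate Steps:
v(F) = F²/6 (v(F) = (F*F + 0)/6 = (F² + 0)/6 = F²/6)
c(y) = y²/6
(c(-3) + (U(2, 4) - 1*(-7)))² = ((⅙)*(-3)² + (4 - 1*(-7)))² = ((⅙)*9 + (4 + 7))² = (3/2 + 11)² = (25/2)² = 625/4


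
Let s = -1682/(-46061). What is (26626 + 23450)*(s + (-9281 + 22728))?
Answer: 31016270630124/46061 ≈ 6.7337e+8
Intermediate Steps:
s = 1682/46061 (s = -1682*(-1/46061) = 1682/46061 ≈ 0.036517)
(26626 + 23450)*(s + (-9281 + 22728)) = (26626 + 23450)*(1682/46061 + (-9281 + 22728)) = 50076*(1682/46061 + 13447) = 50076*(619383949/46061) = 31016270630124/46061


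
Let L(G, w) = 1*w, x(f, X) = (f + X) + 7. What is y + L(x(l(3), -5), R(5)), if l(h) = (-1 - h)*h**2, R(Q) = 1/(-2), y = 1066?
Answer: 2131/2 ≈ 1065.5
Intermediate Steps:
R(Q) = -1/2 (R(Q) = 1*(-1/2) = -1/2)
l(h) = h**2*(-1 - h)
x(f, X) = 7 + X + f (x(f, X) = (X + f) + 7 = 7 + X + f)
L(G, w) = w
y + L(x(l(3), -5), R(5)) = 1066 - 1/2 = 2131/2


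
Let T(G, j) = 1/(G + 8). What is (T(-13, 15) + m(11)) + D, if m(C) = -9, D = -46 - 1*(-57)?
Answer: 9/5 ≈ 1.8000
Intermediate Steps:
T(G, j) = 1/(8 + G)
D = 11 (D = -46 + 57 = 11)
(T(-13, 15) + m(11)) + D = (1/(8 - 13) - 9) + 11 = (1/(-5) - 9) + 11 = (-1/5 - 9) + 11 = -46/5 + 11 = 9/5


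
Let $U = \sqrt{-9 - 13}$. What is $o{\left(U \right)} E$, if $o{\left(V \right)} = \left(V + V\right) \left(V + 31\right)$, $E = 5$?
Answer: $-220 + 310 i \sqrt{22} \approx -220.0 + 1454.0 i$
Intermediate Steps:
$U = i \sqrt{22}$ ($U = \sqrt{-22} = i \sqrt{22} \approx 4.6904 i$)
$o{\left(V \right)} = 2 V \left(31 + V\right)$
$o{\left(U \right)} E = 2 i \sqrt{22} \left(31 + i \sqrt{22}\right) 5 = 10 i \sqrt{22} \left(31 + i \sqrt{22}\right)$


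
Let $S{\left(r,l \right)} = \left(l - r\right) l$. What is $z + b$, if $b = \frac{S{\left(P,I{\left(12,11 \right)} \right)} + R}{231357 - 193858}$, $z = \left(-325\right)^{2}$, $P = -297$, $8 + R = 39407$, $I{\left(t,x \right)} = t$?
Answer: $\frac{3960874982}{37499} \approx 1.0563 \cdot 10^{5}$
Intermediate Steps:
$R = 39399$ ($R = -8 + 39407 = 39399$)
$S{\left(r,l \right)} = l \left(l - r\right)$
$z = 105625$
$b = \frac{43107}{37499}$ ($b = \frac{12 \left(12 - -297\right) + 39399}{231357 - 193858} = \frac{12 \left(12 + 297\right) + 39399}{37499} = \left(12 \cdot 309 + 39399\right) \frac{1}{37499} = \left(3708 + 39399\right) \frac{1}{37499} = 43107 \cdot \frac{1}{37499} = \frac{43107}{37499} \approx 1.1496$)
$z + b = 105625 + \frac{43107}{37499} = \frac{3960874982}{37499}$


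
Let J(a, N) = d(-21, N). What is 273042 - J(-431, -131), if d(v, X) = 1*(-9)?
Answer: 273051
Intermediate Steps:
d(v, X) = -9
J(a, N) = -9
273042 - J(-431, -131) = 273042 - 1*(-9) = 273042 + 9 = 273051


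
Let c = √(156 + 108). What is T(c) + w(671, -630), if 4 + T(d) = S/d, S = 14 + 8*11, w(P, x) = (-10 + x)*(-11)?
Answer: 7036 + 17*√66/22 ≈ 7042.3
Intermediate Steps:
w(P, x) = 110 - 11*x
S = 102 (S = 14 + 88 = 102)
c = 2*√66 (c = √264 = 2*√66 ≈ 16.248)
T(d) = -4 + 102/d
T(c) + w(671, -630) = (-4 + 102/((2*√66))) + (110 - 11*(-630)) = (-4 + 102*(√66/132)) + (110 + 6930) = (-4 + 17*√66/22) + 7040 = 7036 + 17*√66/22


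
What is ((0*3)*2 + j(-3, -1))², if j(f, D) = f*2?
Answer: 36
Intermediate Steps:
j(f, D) = 2*f
((0*3)*2 + j(-3, -1))² = ((0*3)*2 + 2*(-3))² = (0*2 - 6)² = (0 - 6)² = (-6)² = 36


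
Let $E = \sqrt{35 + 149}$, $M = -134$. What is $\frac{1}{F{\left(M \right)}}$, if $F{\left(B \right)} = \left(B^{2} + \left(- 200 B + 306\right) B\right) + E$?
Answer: $- \frac{451781}{1632848575665} - \frac{\sqrt{46}}{6531394302660} \approx -2.7668 \cdot 10^{-7}$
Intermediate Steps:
$E = 2 \sqrt{46}$ ($E = \sqrt{184} = 2 \sqrt{46} \approx 13.565$)
$F{\left(B \right)} = B^{2} + 2 \sqrt{46} + B \left(306 - 200 B\right)$ ($F{\left(B \right)} = \left(B^{2} + \left(- 200 B + 306\right) B\right) + 2 \sqrt{46} = \left(B^{2} + \left(306 - 200 B\right) B\right) + 2 \sqrt{46} = \left(B^{2} + B \left(306 - 200 B\right)\right) + 2 \sqrt{46} = B^{2} + 2 \sqrt{46} + B \left(306 - 200 B\right)$)
$\frac{1}{F{\left(M \right)}} = \frac{1}{- 199 \left(-134\right)^{2} + 2 \sqrt{46} + 306 \left(-134\right)} = \frac{1}{\left(-199\right) 17956 + 2 \sqrt{46} - 41004} = \frac{1}{-3573244 + 2 \sqrt{46} - 41004} = \frac{1}{-3614248 + 2 \sqrt{46}}$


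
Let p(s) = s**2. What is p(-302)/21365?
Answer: 91204/21365 ≈ 4.2689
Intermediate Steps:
p(-302)/21365 = (-302)**2/21365 = 91204*(1/21365) = 91204/21365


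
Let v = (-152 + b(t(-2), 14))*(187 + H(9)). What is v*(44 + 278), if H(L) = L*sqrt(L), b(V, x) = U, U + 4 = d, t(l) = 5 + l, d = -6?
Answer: -11163096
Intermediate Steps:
U = -10 (U = -4 - 6 = -10)
b(V, x) = -10
H(L) = L**(3/2)
v = -34668 (v = (-152 - 10)*(187 + 9**(3/2)) = -162*(187 + 27) = -162*214 = -34668)
v*(44 + 278) = -34668*(44 + 278) = -34668*322 = -11163096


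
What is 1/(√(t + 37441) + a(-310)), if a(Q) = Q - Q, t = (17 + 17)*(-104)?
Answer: √33905/33905 ≈ 0.0054309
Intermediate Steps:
t = -3536 (t = 34*(-104) = -3536)
a(Q) = 0
1/(√(t + 37441) + a(-310)) = 1/(√(-3536 + 37441) + 0) = 1/(√33905 + 0) = 1/(√33905) = √33905/33905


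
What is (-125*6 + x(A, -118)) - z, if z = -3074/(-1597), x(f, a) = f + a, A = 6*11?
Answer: -1283868/1597 ≈ -803.92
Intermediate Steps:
A = 66
x(f, a) = a + f
z = 3074/1597 (z = -3074*(-1/1597) = 3074/1597 ≈ 1.9249)
(-125*6 + x(A, -118)) - z = (-125*6 + (-118 + 66)) - 1*3074/1597 = (-750 - 52) - 3074/1597 = -802 - 3074/1597 = -1283868/1597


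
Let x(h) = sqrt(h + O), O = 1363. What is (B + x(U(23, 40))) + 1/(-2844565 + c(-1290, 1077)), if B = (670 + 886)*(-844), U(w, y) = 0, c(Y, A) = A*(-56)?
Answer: -3814870388529/2904877 + sqrt(1363) ≈ -1.3132e+6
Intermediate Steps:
c(Y, A) = -56*A
x(h) = sqrt(1363 + h) (x(h) = sqrt(h + 1363) = sqrt(1363 + h))
B = -1313264 (B = 1556*(-844) = -1313264)
(B + x(U(23, 40))) + 1/(-2844565 + c(-1290, 1077)) = (-1313264 + sqrt(1363 + 0)) + 1/(-2844565 - 56*1077) = (-1313264 + sqrt(1363)) + 1/(-2844565 - 60312) = (-1313264 + sqrt(1363)) + 1/(-2904877) = (-1313264 + sqrt(1363)) - 1/2904877 = -3814870388529/2904877 + sqrt(1363)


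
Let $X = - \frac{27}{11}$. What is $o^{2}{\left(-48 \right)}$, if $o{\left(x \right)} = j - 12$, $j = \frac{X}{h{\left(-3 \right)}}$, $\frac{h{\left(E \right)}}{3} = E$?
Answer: $\frac{16641}{121} \approx 137.53$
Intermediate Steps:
$h{\left(E \right)} = 3 E$
$X = - \frac{27}{11}$ ($X = \left(-27\right) \frac{1}{11} = - \frac{27}{11} \approx -2.4545$)
$j = \frac{3}{11}$ ($j = - \frac{27}{11 \cdot 3 \left(-3\right)} = - \frac{27}{11 \left(-9\right)} = \left(- \frac{27}{11}\right) \left(- \frac{1}{9}\right) = \frac{3}{11} \approx 0.27273$)
$o{\left(x \right)} = - \frac{129}{11}$ ($o{\left(x \right)} = \frac{3}{11} - 12 = - \frac{129}{11}$)
$o^{2}{\left(-48 \right)} = \left(- \frac{129}{11}\right)^{2} = \frac{16641}{121}$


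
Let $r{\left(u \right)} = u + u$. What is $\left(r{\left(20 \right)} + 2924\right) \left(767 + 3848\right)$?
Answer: $13678860$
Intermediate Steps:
$r{\left(u \right)} = 2 u$
$\left(r{\left(20 \right)} + 2924\right) \left(767 + 3848\right) = \left(2 \cdot 20 + 2924\right) \left(767 + 3848\right) = \left(40 + 2924\right) 4615 = 2964 \cdot 4615 = 13678860$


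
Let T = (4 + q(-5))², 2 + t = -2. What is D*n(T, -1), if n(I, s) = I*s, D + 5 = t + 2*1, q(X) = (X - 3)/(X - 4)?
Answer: 13552/81 ≈ 167.31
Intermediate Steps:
t = -4 (t = -2 - 2 = -4)
q(X) = (-3 + X)/(-4 + X)
T = 1936/81 (T = (4 + (-3 - 5)/(-4 - 5))² = (4 - 8/(-9))² = (4 - ⅑*(-8))² = (4 + 8/9)² = (44/9)² = 1936/81 ≈ 23.901)
D = -7 (D = -5 + (-4 + 2*1) = -5 + (-4 + 2) = -5 - 2 = -7)
D*n(T, -1) = -13552*(-1)/81 = -7*(-1936/81) = 13552/81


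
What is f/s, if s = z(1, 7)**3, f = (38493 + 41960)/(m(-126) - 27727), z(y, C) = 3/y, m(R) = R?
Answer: -80453/752031 ≈ -0.10698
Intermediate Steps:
f = -80453/27853 (f = (38493 + 41960)/(-126 - 27727) = 80453/(-27853) = 80453*(-1/27853) = -80453/27853 ≈ -2.8885)
s = 27 (s = (3/1)**3 = (3*1)**3 = 3**3 = 27)
f/s = -80453/27853/27 = -80453/27853*1/27 = -80453/752031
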